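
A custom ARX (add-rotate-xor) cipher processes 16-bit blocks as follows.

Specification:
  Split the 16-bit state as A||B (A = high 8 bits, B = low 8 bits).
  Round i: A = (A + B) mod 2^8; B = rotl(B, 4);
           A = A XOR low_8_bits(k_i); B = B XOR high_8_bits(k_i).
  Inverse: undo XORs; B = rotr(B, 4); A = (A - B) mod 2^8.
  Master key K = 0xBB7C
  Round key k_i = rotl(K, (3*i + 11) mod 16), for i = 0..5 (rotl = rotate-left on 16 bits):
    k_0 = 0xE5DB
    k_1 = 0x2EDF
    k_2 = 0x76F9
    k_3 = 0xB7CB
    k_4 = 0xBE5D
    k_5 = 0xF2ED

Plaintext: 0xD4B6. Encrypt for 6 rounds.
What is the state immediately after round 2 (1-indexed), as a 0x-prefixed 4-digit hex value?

s_0 = plaintext = 0xD4B6
s_1 = Round(s_0, k_0) = 0x518E
s_2 = Round(s_1, k_1) = 0x00C6
s_3 = Round(s_2, k_2) = 0x3F1A
s_4 = Round(s_3, k_3) = 0x9216
s_5 = Round(s_4, k_4) = 0xF5DF
s_6 = Round(s_5, k_5) = 0x390F

0x00C6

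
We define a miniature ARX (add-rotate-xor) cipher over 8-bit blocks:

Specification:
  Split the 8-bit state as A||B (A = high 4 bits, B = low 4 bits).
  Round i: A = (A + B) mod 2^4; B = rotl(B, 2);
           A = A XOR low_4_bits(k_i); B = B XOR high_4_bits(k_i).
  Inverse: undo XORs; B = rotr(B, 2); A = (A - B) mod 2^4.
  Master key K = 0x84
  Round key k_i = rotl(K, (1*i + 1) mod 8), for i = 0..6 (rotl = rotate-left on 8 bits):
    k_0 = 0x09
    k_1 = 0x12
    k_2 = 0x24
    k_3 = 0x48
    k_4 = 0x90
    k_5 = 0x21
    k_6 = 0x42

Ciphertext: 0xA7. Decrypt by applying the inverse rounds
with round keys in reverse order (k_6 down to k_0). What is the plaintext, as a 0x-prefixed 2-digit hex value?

0x45

s_0 = ciphertext = 0xA7
s_1 = InvRound(s_0, k_6) = 0xCC
s_2 = InvRound(s_1, k_5) = 0x2B
s_3 = InvRound(s_2, k_4) = 0xA8
s_4 = InvRound(s_3, k_3) = 0xF3
s_5 = InvRound(s_4, k_2) = 0x74
s_6 = InvRound(s_5, k_1) = 0x05
s_7 = InvRound(s_6, k_0) = 0x45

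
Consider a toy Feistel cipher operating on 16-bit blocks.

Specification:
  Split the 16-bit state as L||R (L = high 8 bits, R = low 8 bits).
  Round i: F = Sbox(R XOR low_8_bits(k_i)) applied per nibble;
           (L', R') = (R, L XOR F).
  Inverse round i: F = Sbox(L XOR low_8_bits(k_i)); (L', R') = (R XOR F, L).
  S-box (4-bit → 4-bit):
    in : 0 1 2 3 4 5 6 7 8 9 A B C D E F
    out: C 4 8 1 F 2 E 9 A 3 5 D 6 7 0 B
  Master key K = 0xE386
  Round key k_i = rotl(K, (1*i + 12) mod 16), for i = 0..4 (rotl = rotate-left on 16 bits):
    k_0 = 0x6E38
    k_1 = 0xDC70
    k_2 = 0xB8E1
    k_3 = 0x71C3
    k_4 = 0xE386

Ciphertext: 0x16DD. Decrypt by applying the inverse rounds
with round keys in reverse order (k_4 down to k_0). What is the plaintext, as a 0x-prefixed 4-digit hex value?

0x9B5B

s_0 = ciphertext = 0x16DD
s_1 = InvRound(s_0, k_4) = 0xE116
s_2 = InvRound(s_1, k_3) = 0x9EE1
s_3 = InvRound(s_2, k_2) = 0x7A9E
s_4 = InvRound(s_3, k_1) = 0x5B7A
s_5 = InvRound(s_4, k_0) = 0x9B5B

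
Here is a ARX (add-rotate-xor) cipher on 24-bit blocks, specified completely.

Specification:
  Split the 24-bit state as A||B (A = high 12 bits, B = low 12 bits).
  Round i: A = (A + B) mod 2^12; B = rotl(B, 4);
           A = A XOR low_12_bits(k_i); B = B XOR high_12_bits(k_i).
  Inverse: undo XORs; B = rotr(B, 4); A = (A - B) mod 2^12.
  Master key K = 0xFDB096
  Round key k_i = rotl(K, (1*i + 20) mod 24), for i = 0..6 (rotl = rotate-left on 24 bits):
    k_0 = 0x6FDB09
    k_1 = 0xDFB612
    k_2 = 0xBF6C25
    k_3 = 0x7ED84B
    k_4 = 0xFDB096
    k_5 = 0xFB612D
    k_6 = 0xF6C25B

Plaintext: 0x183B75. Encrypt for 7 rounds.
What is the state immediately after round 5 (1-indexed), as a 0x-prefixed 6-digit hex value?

0x829029

s_0 = plaintext = 0x183B75
s_1 = Round(s_0, k_0) = 0x7F11A6
s_2 = Round(s_1, k_1) = 0xF8579A
s_3 = Round(s_2, k_2) = 0xB3A251
s_4 = Round(s_3, k_3) = 0x5C02FF
s_5 = Round(s_4, k_4) = 0x829029
s_6 = Round(s_5, k_5) = 0x97FD26
s_7 = Round(s_6, k_6) = 0x4FED01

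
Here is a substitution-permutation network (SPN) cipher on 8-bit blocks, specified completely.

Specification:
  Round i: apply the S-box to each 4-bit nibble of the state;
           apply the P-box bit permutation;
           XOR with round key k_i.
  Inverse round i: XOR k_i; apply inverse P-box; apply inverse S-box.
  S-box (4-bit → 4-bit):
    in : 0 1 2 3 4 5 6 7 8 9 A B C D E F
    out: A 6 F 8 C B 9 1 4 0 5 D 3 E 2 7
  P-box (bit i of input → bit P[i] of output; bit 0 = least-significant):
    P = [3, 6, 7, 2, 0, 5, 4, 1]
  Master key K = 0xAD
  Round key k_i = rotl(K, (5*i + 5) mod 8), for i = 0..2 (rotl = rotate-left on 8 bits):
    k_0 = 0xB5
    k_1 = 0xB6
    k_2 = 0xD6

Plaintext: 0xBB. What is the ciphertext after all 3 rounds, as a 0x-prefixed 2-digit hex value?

0x30

s_0 = plaintext = 0xBB
s_1 = Round(s_0, k_0) = 0x2A
s_2 = Round(s_1, k_1) = 0x0D
s_3 = Round(s_2, k_2) = 0x30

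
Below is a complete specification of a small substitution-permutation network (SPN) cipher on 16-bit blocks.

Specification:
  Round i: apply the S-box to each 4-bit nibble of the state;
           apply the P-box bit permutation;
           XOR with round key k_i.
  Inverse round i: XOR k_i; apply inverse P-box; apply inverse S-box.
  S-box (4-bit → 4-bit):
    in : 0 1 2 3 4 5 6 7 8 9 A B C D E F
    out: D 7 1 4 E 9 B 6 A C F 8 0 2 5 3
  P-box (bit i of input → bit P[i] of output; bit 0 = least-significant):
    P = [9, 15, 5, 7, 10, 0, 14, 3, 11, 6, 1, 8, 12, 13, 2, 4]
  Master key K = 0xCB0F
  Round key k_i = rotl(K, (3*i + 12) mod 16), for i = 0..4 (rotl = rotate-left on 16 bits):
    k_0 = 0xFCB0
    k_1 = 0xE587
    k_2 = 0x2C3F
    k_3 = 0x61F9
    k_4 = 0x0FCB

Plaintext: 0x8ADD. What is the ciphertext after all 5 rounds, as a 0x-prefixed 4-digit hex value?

0x8734

s_0 = plaintext = 0x8ADD
s_1 = Round(s_0, k_0) = 0x55E3
s_2 = Round(s_1, k_1) = 0xB8B7
s_3 = Round(s_2, k_2) = 0xAD47
s_4 = Round(s_3, k_3) = 0x9184
s_5 = Round(s_4, k_4) = 0x8734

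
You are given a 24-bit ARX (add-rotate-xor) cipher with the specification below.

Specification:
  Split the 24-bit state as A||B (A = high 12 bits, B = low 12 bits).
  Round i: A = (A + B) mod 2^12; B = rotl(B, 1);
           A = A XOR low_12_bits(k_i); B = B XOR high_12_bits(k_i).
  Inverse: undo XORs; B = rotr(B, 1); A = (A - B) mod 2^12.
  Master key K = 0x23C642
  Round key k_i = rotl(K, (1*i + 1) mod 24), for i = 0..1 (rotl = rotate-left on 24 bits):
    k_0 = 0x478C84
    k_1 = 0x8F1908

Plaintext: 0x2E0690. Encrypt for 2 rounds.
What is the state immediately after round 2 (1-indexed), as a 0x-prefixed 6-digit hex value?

0x644A40

s_0 = plaintext = 0x2E0690
s_1 = Round(s_0, k_0) = 0x5F4958
s_2 = Round(s_1, k_1) = 0x644A40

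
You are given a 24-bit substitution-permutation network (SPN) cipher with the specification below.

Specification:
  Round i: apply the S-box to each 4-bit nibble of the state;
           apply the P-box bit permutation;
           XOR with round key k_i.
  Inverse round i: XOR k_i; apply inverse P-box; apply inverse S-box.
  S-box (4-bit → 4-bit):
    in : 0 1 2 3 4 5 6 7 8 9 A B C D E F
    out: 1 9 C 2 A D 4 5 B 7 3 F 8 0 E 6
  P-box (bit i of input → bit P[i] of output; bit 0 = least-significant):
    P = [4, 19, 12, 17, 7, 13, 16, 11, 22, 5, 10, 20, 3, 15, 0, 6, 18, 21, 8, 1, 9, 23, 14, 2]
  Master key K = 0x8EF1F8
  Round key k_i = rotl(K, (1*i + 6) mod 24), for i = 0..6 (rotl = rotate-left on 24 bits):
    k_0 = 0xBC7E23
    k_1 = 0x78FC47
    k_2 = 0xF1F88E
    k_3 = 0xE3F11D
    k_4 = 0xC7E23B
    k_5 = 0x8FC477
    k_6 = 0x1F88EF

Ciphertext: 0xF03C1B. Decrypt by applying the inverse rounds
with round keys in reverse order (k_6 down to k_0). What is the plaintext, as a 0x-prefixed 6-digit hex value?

0x2E8117

s_0 = ciphertext = 0xF03C1B
s_1 = InvRound(s_0, k_6) = 0x4A499B
s_2 = InvRound(s_1, k_5) = 0x47895D
s_3 = InvRound(s_2, k_4) = 0xB2C34D
s_4 = InvRound(s_3, k_3) = 0x0DC1F7
s_5 = InvRound(s_4, k_2) = 0x395849
s_6 = InvRound(s_5, k_1) = 0xCCA7FD
s_7 = InvRound(s_6, k_0) = 0x2E8117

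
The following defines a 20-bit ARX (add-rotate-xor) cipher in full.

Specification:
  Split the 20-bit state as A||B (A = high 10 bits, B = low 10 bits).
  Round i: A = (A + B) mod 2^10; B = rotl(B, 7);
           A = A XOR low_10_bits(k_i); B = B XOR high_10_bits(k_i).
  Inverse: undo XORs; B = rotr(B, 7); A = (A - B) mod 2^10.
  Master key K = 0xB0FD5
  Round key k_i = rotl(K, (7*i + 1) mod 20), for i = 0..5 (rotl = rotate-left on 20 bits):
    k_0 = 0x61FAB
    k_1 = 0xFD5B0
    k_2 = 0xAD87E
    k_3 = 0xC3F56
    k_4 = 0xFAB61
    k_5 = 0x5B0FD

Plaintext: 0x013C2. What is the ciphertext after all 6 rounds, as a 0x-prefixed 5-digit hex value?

0x5339A

s_0 = plaintext = 0x013C2
s_1 = Round(s_0, k_0) = 0x1B4FF
s_2 = Round(s_1, k_1) = 0x3706A
s_3 = Round(s_2, k_2) = 0x4E3BB
s_4 = Round(s_3, k_3) = 0xE96F8
s_5 = Round(s_4, k_4) = 0x7F3B5
s_6 = Round(s_5, k_5) = 0x5339A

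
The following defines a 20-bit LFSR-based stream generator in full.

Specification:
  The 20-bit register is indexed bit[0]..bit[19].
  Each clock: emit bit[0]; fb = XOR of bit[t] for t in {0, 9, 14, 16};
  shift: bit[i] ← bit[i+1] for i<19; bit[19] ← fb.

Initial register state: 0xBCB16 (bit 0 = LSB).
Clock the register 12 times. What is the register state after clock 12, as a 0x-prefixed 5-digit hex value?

0x967BC

reg_0 = 0xBCB16
clock 1: out=0, reg = 0xDE58B
clock 2: out=1, reg = 0xEF2C5
clock 3: out=1, reg = 0xF7962
clock 4: out=0, reg = 0x7BCB1
clock 5: out=1, reg = 0x3DE58
clock 6: out=0, reg = 0x9EF2C
clock 7: out=0, reg = 0xCF796
clock 8: out=0, reg = 0x67BCB
clock 9: out=1, reg = 0xB3DE5
clock 10: out=1, reg = 0x59EF2
clock 11: out=0, reg = 0x2CF79
clock 12: out=1, reg = 0x967BC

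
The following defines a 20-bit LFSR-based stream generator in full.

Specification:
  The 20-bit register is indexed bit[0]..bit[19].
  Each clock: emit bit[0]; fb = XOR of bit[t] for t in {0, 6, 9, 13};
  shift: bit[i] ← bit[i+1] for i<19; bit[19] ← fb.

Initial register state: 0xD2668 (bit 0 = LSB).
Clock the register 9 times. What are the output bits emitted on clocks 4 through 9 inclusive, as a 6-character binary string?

reg_0 = 0xD2668
clock 1: out=0, reg = 0xE9334
clock 2: out=0, reg = 0xF499A
clock 3: out=0, reg = 0x7A4CD
clock 4: out=1, reg = 0xBD266
clock 5: out=0, reg = 0x5E933
clock 6: out=1, reg = 0x2F499
clock 7: out=1, reg = 0x17A4C
clock 8: out=0, reg = 0x8BD26
clock 9: out=0, reg = 0xC5E93

101100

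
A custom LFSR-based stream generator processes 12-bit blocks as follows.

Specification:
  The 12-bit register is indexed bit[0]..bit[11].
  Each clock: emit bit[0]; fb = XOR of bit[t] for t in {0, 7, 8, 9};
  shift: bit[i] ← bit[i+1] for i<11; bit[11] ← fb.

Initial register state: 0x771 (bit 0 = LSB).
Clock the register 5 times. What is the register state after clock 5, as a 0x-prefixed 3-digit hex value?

reg_0 = 0x771
clock 1: out=1, reg = 0xBB8
clock 2: out=0, reg = 0xDDC
clock 3: out=0, reg = 0x6EE
clock 4: out=0, reg = 0x377
clock 5: out=1, reg = 0x9BB

0x9BB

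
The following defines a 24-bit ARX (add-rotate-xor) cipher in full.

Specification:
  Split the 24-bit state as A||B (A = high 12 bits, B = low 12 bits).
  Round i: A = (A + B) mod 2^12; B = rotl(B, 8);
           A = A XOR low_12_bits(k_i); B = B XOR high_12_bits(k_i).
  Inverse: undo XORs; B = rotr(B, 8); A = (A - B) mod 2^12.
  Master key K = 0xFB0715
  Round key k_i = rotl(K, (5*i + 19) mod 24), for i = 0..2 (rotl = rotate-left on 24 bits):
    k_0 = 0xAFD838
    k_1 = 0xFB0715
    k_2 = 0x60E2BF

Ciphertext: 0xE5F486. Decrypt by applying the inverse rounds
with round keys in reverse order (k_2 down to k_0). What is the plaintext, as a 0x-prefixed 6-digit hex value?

0xA73DA9

s_0 = ciphertext = 0xE5F486
s_1 = InvRound(s_0, k_2) = 0x45E882
s_2 = InvRound(s_1, k_1) = 0x024327
s_3 = InvRound(s_2, k_0) = 0xA73DA9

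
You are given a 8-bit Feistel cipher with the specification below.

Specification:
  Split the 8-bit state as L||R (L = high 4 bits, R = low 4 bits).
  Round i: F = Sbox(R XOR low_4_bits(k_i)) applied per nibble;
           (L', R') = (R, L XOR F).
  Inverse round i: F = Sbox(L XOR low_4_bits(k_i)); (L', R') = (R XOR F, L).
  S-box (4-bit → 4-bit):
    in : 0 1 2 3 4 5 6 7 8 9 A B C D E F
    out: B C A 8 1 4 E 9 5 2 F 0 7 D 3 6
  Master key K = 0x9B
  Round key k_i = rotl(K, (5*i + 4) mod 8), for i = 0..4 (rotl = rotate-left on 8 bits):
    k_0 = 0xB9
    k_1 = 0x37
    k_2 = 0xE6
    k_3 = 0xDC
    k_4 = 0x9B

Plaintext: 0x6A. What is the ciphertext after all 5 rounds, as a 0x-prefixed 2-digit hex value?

s_0 = plaintext = 0x6A
s_1 = Round(s_0, k_0) = 0xAE
s_2 = Round(s_1, k_1) = 0xE8
s_3 = Round(s_2, k_2) = 0x8D
s_4 = Round(s_3, k_3) = 0xD4
s_5 = Round(s_4, k_4) = 0x4B

0x4B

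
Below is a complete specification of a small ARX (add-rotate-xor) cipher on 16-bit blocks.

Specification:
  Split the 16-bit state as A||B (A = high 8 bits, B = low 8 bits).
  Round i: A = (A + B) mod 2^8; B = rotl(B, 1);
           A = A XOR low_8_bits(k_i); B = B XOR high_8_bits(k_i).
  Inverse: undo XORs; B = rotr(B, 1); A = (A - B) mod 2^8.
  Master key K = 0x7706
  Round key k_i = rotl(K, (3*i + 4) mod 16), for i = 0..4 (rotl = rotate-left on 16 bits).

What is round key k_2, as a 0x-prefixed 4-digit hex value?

0x19DC

K = 0x7706
k_0 = rotl(K, (3*0+4) mod 16) = rotl(K, 4) = 0x7067
k_1 = rotl(K, (3*1+4) mod 16) = rotl(K, 7) = 0x833B
k_2 = rotl(K, (3*2+4) mod 16) = rotl(K, 10) = 0x19DC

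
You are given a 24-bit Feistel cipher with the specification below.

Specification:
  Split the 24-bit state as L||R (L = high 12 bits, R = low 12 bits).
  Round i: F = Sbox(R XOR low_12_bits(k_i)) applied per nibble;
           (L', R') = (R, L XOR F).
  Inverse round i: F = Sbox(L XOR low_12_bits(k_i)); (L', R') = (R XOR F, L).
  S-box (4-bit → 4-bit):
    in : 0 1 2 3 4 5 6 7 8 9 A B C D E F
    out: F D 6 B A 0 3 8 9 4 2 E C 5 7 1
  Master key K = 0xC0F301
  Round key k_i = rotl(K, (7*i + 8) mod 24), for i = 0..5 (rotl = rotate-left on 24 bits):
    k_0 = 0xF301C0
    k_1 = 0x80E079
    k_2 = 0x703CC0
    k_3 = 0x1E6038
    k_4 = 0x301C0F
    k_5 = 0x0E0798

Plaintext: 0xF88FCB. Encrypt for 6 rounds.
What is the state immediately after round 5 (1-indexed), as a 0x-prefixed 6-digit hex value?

s_0 = plaintext = 0xF88FCB
s_1 = Round(s_0, k_0) = 0xFCB876
s_2 = Round(s_1, k_1) = 0x87663A
s_3 = Round(s_2, k_2) = 0x63AA64
s_4 = Round(s_3, k_3) = 0xA64436
s_5 = Round(s_4, k_4) = 0x4363D0
s_6 = Round(s_5, k_5) = 0x3D0E9F

0x4363D0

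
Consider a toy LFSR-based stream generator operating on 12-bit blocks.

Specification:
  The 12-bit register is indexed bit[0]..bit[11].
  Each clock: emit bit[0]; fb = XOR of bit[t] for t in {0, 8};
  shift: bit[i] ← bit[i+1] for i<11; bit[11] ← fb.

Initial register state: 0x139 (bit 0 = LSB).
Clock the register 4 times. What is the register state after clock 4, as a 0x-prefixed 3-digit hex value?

reg_0 = 0x139
clock 1: out=1, reg = 0x09C
clock 2: out=0, reg = 0x04E
clock 3: out=0, reg = 0x027
clock 4: out=1, reg = 0x813

0x813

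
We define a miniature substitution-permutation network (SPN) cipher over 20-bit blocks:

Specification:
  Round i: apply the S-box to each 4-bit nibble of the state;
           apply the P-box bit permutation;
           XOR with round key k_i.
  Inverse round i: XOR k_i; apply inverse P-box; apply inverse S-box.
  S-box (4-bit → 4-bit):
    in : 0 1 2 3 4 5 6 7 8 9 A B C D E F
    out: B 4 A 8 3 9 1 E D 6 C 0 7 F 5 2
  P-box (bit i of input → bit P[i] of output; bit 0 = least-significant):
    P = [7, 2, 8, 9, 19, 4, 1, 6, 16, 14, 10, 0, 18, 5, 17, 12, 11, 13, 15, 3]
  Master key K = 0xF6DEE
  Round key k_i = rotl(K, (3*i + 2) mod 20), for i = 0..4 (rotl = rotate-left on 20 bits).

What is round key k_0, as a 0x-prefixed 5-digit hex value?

0xDB7BB

K = 0xF6DEE
k_0 = rotl(K, (3*0+2) mod 20) = rotl(K, 2) = 0xDB7BB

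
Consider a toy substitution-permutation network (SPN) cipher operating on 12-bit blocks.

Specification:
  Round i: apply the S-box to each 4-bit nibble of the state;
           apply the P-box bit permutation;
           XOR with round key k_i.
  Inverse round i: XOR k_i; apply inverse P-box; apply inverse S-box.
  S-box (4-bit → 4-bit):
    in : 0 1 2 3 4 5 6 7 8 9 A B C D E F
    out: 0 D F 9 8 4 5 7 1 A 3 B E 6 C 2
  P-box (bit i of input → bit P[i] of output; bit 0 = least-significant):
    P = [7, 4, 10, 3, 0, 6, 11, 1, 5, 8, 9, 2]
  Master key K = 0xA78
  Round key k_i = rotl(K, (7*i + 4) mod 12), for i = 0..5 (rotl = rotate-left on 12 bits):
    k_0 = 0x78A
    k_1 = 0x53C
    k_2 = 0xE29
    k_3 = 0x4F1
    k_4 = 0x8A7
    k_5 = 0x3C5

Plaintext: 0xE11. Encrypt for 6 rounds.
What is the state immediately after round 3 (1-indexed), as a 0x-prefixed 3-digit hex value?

0xEAA

s_0 = plaintext = 0xE11
s_1 = Round(s_0, k_0) = 0x905
s_2 = Round(s_1, k_1) = 0x038
s_3 = Round(s_2, k_2) = 0xEAA
s_4 = Round(s_3, k_3) = 0x624
s_5 = Round(s_4, k_4) = 0x2CC
s_6 = Round(s_5, k_5) = 0xCBB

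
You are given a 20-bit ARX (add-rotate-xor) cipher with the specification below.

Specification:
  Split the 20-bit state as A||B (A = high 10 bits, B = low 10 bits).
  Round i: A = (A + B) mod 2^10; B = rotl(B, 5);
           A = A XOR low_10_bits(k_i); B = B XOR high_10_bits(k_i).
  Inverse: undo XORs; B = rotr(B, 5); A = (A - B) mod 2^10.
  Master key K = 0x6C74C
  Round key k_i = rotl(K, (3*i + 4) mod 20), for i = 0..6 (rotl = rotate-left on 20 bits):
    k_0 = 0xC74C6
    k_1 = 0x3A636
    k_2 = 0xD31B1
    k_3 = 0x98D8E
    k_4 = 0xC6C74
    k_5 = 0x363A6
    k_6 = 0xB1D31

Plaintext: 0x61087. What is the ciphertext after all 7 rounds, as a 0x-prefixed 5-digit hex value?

0x2633B

s_0 = plaintext = 0x61087
s_1 = Round(s_0, k_0) = 0xB37F9
s_2 = Round(s_1, k_1) = 0x3C3D6
s_3 = Round(s_2, k_2) = 0x5DD92
s_4 = Round(s_3, k_3) = 0xA1C2F
s_5 = Round(s_4, k_4) = 0xB0AFA
s_6 = Round(s_5, k_5) = 0x86B8F
s_7 = Round(s_6, k_6) = 0x2633B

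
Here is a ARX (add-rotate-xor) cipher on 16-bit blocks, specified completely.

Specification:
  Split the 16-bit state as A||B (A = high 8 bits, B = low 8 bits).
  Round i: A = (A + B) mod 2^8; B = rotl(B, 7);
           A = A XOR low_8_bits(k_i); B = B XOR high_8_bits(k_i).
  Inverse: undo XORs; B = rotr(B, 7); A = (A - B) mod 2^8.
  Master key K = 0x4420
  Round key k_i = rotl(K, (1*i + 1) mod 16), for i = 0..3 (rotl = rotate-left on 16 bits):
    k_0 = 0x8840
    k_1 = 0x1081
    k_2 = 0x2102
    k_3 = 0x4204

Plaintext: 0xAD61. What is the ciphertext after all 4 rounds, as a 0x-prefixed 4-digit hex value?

0x3CD1

s_0 = plaintext = 0xAD61
s_1 = Round(s_0, k_0) = 0x4E38
s_2 = Round(s_1, k_1) = 0x070C
s_3 = Round(s_2, k_2) = 0x1127
s_4 = Round(s_3, k_3) = 0x3CD1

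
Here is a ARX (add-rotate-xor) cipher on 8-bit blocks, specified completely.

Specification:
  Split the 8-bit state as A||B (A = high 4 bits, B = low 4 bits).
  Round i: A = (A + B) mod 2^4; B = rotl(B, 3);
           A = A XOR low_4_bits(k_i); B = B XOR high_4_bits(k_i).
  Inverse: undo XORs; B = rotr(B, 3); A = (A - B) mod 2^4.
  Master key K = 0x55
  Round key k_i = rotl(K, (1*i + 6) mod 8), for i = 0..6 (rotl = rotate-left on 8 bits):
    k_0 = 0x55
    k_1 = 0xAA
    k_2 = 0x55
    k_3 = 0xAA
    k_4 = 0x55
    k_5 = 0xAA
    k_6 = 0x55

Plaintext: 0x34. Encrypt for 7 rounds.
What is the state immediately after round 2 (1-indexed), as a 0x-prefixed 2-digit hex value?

s_0 = plaintext = 0x34
s_1 = Round(s_0, k_0) = 0x27
s_2 = Round(s_1, k_1) = 0x31
s_3 = Round(s_2, k_2) = 0x1D
s_4 = Round(s_3, k_3) = 0x44
s_5 = Round(s_4, k_4) = 0xD7
s_6 = Round(s_5, k_5) = 0xE1
s_7 = Round(s_6, k_6) = 0xAD

0x31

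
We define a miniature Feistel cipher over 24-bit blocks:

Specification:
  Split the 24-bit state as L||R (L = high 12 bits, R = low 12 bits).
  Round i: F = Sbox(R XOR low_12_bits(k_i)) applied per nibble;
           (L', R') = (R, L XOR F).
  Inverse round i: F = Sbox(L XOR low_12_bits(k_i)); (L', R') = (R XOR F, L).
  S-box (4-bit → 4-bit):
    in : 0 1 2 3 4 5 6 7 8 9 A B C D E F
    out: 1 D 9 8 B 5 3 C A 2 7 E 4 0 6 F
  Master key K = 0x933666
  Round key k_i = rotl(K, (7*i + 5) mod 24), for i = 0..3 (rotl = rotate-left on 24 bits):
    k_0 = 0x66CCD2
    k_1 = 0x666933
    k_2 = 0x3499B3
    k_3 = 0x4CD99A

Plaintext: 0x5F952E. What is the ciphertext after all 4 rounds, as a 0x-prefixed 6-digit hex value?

s_0 = plaintext = 0x5F952E
s_1 = Round(s_0, k_0) = 0x52E70D
s_2 = Round(s_1, k_1) = 0x70D3A8
s_3 = Round(s_2, k_2) = 0x3A80D3
s_4 = Round(s_3, k_3) = 0x0D311A

0x0D311A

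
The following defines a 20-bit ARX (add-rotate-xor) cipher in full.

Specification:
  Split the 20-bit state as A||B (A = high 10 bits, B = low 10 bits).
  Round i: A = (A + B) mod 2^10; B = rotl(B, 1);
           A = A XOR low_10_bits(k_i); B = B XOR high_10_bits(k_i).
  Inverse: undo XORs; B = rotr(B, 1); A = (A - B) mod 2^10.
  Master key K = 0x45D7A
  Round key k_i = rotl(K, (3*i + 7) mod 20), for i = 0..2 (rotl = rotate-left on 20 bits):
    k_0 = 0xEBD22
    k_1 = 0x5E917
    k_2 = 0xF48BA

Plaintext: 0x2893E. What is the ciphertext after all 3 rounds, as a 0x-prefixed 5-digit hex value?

0xB926B

s_0 = plaintext = 0x2893E
s_1 = Round(s_0, k_0) = 0x309D3
s_2 = Round(s_1, k_1) = 0xE0ADC
s_3 = Round(s_2, k_2) = 0xB926B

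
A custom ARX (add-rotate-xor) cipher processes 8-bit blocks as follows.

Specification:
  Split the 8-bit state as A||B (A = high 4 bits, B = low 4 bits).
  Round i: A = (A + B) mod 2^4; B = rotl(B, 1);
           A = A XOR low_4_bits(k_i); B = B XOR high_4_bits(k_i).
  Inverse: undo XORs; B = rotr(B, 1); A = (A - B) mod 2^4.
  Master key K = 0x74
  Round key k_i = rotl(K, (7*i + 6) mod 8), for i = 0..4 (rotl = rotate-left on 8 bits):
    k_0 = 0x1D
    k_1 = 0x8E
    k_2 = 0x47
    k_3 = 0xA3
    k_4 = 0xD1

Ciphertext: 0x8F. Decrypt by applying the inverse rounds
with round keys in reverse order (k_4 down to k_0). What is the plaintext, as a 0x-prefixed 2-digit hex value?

s_0 = ciphertext = 0x8F
s_1 = InvRound(s_0, k_4) = 0x81
s_2 = InvRound(s_1, k_3) = 0xED
s_3 = InvRound(s_2, k_2) = 0xDC
s_4 = InvRound(s_3, k_1) = 0x12
s_5 = InvRound(s_4, k_0) = 0x39

0x39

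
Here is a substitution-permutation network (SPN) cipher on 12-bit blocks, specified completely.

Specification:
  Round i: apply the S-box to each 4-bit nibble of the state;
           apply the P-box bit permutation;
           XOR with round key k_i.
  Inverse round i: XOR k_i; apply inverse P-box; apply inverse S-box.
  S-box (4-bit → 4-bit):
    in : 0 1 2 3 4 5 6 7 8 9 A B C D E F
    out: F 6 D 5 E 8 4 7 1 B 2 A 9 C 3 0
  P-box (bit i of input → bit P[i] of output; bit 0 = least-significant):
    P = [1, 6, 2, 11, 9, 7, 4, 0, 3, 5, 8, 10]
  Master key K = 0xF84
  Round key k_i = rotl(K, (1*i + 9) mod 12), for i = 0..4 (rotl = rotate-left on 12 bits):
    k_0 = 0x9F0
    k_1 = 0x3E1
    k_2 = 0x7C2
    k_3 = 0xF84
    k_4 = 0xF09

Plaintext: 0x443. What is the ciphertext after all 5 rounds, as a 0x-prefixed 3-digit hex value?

s_0 = plaintext = 0x443
s_1 = Round(s_0, k_0) = 0xC47
s_2 = Round(s_1, k_1) = 0x73E
s_3 = Round(s_2, k_2) = 0x4B8
s_4 = Round(s_3, k_3) = 0xA27
s_5 = Round(s_4, k_4) = 0xD7E

0xD7E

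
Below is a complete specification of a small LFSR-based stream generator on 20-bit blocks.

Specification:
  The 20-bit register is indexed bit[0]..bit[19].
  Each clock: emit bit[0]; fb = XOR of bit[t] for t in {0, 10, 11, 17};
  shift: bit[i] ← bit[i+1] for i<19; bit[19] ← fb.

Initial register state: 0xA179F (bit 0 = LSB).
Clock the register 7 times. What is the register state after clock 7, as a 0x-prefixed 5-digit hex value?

0xEB42F

reg_0 = 0xA179F
clock 1: out=1, reg = 0xD0BCF
clock 2: out=1, reg = 0x685E7
clock 3: out=1, reg = 0xB42F3
clock 4: out=1, reg = 0x5A179
clock 5: out=1, reg = 0xAD0BC
clock 6: out=0, reg = 0xD685E
clock 7: out=0, reg = 0xEB42F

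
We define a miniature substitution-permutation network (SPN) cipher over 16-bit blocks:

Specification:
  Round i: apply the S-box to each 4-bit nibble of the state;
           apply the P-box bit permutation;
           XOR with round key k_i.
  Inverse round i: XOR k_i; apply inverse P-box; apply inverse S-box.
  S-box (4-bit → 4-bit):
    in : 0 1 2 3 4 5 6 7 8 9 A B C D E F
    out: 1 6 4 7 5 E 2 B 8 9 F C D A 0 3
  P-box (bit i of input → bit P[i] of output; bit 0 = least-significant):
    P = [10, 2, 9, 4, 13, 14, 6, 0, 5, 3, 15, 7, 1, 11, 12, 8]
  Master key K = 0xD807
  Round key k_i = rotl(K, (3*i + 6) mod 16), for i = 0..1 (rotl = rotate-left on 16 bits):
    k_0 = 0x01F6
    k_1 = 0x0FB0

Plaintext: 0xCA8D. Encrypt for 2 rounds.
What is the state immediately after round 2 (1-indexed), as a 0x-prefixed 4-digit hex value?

s_0 = plaintext = 0xCA8D
s_1 = Round(s_0, k_0) = 0x9049
s_2 = Round(s_1, k_1) = 0x2AC2

0x2AC2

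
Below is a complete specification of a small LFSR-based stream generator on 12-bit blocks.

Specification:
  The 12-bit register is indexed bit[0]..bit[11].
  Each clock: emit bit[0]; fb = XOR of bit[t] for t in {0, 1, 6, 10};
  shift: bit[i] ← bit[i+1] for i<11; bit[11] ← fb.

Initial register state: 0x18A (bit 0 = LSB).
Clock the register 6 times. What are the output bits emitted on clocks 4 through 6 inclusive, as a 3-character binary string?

100

reg_0 = 0x18A
clock 1: out=0, reg = 0x8C5
clock 2: out=1, reg = 0x462
clock 3: out=0, reg = 0xA31
clock 4: out=1, reg = 0xD18
clock 5: out=0, reg = 0xE8C
clock 6: out=0, reg = 0xF46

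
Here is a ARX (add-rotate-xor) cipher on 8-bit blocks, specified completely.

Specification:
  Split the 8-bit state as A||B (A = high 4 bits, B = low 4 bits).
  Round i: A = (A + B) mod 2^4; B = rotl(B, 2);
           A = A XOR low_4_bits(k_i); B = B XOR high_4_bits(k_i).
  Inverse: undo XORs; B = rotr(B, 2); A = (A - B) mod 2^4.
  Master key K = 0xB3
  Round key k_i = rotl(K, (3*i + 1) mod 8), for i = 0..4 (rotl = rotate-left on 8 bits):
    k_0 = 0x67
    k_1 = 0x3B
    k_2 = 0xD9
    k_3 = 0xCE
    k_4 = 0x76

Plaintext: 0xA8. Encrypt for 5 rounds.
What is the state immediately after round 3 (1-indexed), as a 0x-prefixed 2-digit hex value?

s_0 = plaintext = 0xA8
s_1 = Round(s_0, k_0) = 0x54
s_2 = Round(s_1, k_1) = 0x22
s_3 = Round(s_2, k_2) = 0xD5
s_4 = Round(s_3, k_3) = 0xC9
s_5 = Round(s_4, k_4) = 0x31

0xD5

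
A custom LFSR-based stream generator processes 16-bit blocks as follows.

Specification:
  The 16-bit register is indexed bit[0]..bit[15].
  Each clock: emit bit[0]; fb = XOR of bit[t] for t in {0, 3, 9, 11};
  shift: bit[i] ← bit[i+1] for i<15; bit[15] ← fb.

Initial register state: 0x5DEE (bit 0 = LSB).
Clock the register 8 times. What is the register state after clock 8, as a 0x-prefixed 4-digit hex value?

reg_0 = 0x5DEE
clock 1: out=0, reg = 0x2EF7
clock 2: out=1, reg = 0x977B
clock 3: out=1, reg = 0xCBBD
clock 4: out=1, reg = 0x65DE
clock 5: out=0, reg = 0xB2EF
clock 6: out=1, reg = 0xD977
clock 7: out=1, reg = 0x6CBB
clock 8: out=1, reg = 0xB65D

0xB65D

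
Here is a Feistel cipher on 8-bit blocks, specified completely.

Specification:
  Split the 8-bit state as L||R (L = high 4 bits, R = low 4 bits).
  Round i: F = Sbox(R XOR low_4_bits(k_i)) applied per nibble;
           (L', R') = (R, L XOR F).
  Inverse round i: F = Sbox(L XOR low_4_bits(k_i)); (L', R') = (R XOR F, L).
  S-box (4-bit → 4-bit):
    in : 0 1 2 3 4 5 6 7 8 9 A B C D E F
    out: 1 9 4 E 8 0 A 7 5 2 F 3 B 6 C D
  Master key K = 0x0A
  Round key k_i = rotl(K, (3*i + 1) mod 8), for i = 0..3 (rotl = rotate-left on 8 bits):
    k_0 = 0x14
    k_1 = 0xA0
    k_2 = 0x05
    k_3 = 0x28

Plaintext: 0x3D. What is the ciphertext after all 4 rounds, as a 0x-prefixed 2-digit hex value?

0x85

s_0 = plaintext = 0x3D
s_1 = Round(s_0, k_0) = 0xD1
s_2 = Round(s_1, k_1) = 0x14
s_3 = Round(s_2, k_2) = 0x48
s_4 = Round(s_3, k_3) = 0x85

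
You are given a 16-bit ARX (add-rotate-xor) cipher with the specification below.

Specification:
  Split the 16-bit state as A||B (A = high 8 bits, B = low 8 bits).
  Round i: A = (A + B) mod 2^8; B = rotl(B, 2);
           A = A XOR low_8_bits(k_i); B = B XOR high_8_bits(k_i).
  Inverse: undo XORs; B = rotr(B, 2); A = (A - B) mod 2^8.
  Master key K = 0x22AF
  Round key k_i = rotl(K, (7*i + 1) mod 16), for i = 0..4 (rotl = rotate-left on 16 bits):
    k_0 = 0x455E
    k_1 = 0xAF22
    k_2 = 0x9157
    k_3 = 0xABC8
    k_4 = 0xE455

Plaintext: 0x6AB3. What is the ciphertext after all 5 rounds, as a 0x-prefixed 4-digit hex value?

0x5B33

s_0 = plaintext = 0x6AB3
s_1 = Round(s_0, k_0) = 0x438B
s_2 = Round(s_1, k_1) = 0xEC81
s_3 = Round(s_2, k_2) = 0x3A97
s_4 = Round(s_3, k_3) = 0x19F5
s_5 = Round(s_4, k_4) = 0x5B33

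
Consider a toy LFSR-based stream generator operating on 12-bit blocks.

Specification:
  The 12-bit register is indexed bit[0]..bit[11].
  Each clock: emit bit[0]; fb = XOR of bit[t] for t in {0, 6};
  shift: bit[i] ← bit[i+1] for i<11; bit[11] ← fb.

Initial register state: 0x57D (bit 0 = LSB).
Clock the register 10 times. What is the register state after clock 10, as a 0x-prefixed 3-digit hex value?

0xDA1

reg_0 = 0x57D
clock 1: out=1, reg = 0x2BE
clock 2: out=0, reg = 0x15F
clock 3: out=1, reg = 0x0AF
clock 4: out=1, reg = 0x857
clock 5: out=1, reg = 0x42B
clock 6: out=1, reg = 0xA15
clock 7: out=1, reg = 0xD0A
clock 8: out=0, reg = 0x685
clock 9: out=1, reg = 0xB42
clock 10: out=0, reg = 0xDA1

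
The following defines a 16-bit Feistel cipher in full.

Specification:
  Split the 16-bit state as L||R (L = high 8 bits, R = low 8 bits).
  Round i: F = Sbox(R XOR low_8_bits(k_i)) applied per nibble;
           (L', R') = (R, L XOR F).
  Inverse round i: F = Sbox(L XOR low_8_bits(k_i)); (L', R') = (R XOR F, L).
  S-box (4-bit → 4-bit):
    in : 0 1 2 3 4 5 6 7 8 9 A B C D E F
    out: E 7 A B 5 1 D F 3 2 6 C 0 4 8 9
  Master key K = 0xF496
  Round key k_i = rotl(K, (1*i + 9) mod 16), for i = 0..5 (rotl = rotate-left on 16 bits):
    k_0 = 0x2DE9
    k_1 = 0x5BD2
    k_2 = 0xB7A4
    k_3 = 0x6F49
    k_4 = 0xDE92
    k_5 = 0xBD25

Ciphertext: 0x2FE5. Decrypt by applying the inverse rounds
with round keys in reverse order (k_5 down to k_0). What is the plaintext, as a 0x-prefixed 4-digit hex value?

0x1501

s_0 = ciphertext = 0x2FE5
s_1 = InvRound(s_0, k_5) = 0x032F
s_2 = InvRound(s_1, k_4) = 0x0803
s_3 = InvRound(s_2, k_3) = 0x5408
s_4 = InvRound(s_3, k_2) = 0x9654
s_5 = InvRound(s_4, k_1) = 0x0196
s_6 = InvRound(s_5, k_0) = 0x1501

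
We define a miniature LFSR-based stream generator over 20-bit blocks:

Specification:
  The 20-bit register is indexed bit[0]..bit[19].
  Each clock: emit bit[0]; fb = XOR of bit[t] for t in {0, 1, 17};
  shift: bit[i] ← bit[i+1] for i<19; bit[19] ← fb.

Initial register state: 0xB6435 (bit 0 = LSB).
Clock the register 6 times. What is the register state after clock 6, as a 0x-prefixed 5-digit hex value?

reg_0 = 0xB6435
clock 1: out=1, reg = 0x5B21A
clock 2: out=0, reg = 0xAD90D
clock 3: out=1, reg = 0x56C86
clock 4: out=0, reg = 0xAB643
clock 5: out=1, reg = 0xD5B21
clock 6: out=1, reg = 0xEAD90

0xEAD90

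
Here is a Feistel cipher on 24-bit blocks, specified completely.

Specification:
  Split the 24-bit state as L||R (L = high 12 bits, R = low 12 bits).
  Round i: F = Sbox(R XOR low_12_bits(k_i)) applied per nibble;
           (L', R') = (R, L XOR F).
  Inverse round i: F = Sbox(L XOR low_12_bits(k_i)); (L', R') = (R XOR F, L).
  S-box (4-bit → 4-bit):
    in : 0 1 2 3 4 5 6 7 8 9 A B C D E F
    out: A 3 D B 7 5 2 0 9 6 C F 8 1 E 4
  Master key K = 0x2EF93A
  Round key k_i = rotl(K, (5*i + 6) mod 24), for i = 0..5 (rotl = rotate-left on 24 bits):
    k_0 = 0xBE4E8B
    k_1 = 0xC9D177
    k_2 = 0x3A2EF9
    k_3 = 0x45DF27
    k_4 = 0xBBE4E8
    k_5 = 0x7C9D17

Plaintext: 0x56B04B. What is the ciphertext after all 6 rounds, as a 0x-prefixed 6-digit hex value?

s_0 = plaintext = 0x56B04B
s_1 = Round(s_0, k_0) = 0x04BBE1
s_2 = Round(s_1, k_1) = 0xBE1C29
s_3 = Round(s_2, k_2) = 0xC296FB
s_4 = Round(s_3, k_3) = 0x6FBA31
s_5 = Round(s_4, k_4) = 0xA318ED
s_6 = Round(s_5, k_5) = 0x8EDF7D

0x8EDF7D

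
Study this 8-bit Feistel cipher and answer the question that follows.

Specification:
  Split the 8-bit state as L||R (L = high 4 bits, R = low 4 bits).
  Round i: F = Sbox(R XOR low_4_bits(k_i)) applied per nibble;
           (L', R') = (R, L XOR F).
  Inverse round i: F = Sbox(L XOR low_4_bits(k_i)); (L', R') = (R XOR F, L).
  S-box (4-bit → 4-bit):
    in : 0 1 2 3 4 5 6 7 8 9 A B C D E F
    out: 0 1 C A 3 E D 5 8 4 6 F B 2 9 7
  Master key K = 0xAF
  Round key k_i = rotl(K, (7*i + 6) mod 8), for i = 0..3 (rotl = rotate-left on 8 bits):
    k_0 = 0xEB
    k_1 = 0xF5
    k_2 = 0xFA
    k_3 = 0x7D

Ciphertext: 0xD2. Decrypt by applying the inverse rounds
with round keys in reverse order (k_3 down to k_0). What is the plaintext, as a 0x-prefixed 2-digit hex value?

s_0 = ciphertext = 0xD2
s_1 = InvRound(s_0, k_3) = 0x2D
s_2 = InvRound(s_1, k_2) = 0x52
s_3 = InvRound(s_2, k_1) = 0x25
s_4 = InvRound(s_3, k_0) = 0x12

0x12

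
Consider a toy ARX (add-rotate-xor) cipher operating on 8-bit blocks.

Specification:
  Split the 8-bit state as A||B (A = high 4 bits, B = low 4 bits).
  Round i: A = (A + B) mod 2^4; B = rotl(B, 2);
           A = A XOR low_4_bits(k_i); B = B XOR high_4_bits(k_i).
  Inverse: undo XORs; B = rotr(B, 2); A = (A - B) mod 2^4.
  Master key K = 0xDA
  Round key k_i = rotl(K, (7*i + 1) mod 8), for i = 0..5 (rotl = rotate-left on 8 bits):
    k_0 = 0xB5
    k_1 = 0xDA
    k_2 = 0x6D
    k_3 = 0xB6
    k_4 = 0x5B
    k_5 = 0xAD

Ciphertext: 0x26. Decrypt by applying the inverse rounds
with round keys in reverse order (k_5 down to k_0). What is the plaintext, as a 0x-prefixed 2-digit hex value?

0x28

s_0 = ciphertext = 0x26
s_1 = InvRound(s_0, k_5) = 0xC3
s_2 = InvRound(s_1, k_4) = 0xE9
s_3 = InvRound(s_2, k_3) = 0x08
s_4 = InvRound(s_3, k_2) = 0x2B
s_5 = InvRound(s_4, k_1) = 0xF9
s_6 = InvRound(s_5, k_0) = 0x28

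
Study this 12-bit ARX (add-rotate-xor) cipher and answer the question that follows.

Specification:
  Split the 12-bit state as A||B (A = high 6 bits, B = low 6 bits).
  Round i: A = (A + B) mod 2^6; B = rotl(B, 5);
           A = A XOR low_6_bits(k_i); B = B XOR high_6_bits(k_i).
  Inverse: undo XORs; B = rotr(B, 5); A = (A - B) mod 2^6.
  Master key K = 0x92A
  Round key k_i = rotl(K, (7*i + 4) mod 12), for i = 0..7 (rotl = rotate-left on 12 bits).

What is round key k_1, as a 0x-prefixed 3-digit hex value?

0x495

K = 0x92A
k_0 = rotl(K, (7*0+4) mod 12) = rotl(K, 4) = 0x2A9
k_1 = rotl(K, (7*1+4) mod 12) = rotl(K, 11) = 0x495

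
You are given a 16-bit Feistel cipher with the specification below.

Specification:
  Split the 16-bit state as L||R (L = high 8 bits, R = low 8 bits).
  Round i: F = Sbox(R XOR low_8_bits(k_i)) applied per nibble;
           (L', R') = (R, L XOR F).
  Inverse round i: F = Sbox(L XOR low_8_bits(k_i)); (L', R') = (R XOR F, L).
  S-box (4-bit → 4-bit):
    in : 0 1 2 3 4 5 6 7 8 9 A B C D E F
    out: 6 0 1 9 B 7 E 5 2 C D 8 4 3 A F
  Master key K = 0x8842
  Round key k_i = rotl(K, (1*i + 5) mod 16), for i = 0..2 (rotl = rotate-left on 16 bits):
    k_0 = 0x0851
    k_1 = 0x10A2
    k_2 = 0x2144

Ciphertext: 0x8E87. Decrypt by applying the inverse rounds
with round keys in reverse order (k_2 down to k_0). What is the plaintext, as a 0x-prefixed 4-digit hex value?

0x596C

s_0 = ciphertext = 0x8E87
s_1 = InvRound(s_0, k_2) = 0xCA8E
s_2 = InvRound(s_1, k_1) = 0x6CCA
s_3 = InvRound(s_2, k_0) = 0x596C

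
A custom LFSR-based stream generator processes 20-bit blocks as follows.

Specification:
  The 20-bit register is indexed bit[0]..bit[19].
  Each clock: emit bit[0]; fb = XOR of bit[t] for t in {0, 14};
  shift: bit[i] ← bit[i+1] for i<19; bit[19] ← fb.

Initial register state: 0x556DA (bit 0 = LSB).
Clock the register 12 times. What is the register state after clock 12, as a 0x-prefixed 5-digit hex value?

0x50F55

reg_0 = 0x556DA
clock 1: out=0, reg = 0xAAB6D
clock 2: out=1, reg = 0xD55B6
clock 3: out=0, reg = 0xEAADB
clock 4: out=1, reg = 0xF556D
clock 5: out=1, reg = 0x7AAB6
clock 6: out=0, reg = 0x3D55B
clock 7: out=1, reg = 0x1EAAD
clock 8: out=1, reg = 0x0F556
clock 9: out=0, reg = 0x87AAB
clock 10: out=1, reg = 0x43D55
clock 11: out=1, reg = 0xA1EAA
clock 12: out=0, reg = 0x50F55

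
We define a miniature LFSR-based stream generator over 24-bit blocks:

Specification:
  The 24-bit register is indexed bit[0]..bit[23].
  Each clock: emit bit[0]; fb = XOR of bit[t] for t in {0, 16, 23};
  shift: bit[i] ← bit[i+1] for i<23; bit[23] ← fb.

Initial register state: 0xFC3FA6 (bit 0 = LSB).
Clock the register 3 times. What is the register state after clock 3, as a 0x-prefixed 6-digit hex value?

0x3F87F4

reg_0 = 0xFC3FA6
clock 1: out=0, reg = 0xFE1FD3
clock 2: out=1, reg = 0x7F0FE9
clock 3: out=1, reg = 0x3F87F4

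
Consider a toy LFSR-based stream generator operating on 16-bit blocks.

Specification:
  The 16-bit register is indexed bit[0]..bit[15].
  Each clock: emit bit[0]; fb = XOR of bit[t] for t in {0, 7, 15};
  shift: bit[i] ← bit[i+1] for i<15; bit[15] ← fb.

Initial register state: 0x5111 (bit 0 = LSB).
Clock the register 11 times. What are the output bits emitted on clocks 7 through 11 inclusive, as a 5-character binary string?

reg_0 = 0x5111
clock 1: out=1, reg = 0xA888
clock 2: out=0, reg = 0x5444
clock 3: out=0, reg = 0x2A22
clock 4: out=0, reg = 0x1511
clock 5: out=1, reg = 0x8A88
clock 6: out=0, reg = 0x4544
clock 7: out=0, reg = 0x22A2
clock 8: out=0, reg = 0x9151
clock 9: out=1, reg = 0x48A8
clock 10: out=0, reg = 0xA454
clock 11: out=0, reg = 0xD22A

00100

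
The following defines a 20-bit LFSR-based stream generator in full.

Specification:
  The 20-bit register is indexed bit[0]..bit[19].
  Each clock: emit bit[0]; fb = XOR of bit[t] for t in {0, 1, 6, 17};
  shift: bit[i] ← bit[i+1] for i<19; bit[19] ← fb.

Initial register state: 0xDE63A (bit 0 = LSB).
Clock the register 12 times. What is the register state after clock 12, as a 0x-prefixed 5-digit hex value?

0xB31DE

reg_0 = 0xDE63A
clock 1: out=0, reg = 0xEF31D
clock 2: out=1, reg = 0x7798E
clock 3: out=0, reg = 0x3BCC7
clock 4: out=1, reg = 0x1DE63
clock 5: out=1, reg = 0x8EF31
clock 6: out=1, reg = 0xC7798
clock 7: out=0, reg = 0x63BCC
clock 8: out=0, reg = 0x31DE6
clock 9: out=0, reg = 0x98EF3
clock 10: out=1, reg = 0xCC779
clock 11: out=1, reg = 0x663BC
clock 12: out=0, reg = 0xB31DE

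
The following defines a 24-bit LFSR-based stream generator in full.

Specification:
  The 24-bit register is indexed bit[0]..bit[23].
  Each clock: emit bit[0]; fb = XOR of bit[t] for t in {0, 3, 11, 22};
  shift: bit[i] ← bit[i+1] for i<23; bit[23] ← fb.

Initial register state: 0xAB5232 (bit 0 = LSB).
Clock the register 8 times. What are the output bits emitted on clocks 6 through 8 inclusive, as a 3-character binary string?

100

reg_0 = 0xAB5232
clock 1: out=0, reg = 0x55A919
clock 2: out=1, reg = 0x2AD48C
clock 3: out=0, reg = 0x956A46
clock 4: out=0, reg = 0xCAB523
clock 5: out=1, reg = 0x655A91
clock 6: out=1, reg = 0xB2AD48
clock 7: out=0, reg = 0x5956A4
clock 8: out=0, reg = 0xACAB52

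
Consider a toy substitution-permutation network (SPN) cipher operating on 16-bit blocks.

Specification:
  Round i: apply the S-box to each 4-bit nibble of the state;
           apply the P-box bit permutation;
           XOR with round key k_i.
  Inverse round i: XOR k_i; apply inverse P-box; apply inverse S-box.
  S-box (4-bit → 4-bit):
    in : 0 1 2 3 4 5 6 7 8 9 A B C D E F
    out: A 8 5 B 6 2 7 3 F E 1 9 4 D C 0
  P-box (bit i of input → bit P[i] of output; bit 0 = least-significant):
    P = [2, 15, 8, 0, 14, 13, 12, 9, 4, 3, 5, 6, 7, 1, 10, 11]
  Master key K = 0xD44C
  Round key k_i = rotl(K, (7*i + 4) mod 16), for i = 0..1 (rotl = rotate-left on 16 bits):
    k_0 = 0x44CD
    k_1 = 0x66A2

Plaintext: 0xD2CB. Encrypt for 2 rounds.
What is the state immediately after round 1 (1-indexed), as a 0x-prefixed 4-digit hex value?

s_0 = plaintext = 0xD2CB
s_1 = Round(s_0, k_0) = 0x5878
s_2 = Round(s_1, k_1) = 0x87DD

0x5878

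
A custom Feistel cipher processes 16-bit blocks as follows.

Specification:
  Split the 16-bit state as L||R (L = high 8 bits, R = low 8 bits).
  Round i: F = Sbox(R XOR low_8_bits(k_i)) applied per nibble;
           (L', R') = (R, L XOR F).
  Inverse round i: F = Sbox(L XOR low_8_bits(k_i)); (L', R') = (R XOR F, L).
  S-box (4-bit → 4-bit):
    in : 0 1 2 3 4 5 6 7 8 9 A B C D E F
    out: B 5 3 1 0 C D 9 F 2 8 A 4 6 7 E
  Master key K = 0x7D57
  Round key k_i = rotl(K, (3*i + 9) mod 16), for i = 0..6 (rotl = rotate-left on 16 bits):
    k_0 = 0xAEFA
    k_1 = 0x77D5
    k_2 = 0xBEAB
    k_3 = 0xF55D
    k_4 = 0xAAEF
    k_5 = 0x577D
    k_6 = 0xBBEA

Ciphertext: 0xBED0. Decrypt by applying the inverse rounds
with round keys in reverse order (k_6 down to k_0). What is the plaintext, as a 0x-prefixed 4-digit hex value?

0x38BE

s_0 = ciphertext = 0xBED0
s_1 = InvRound(s_0, k_6) = 0x10BE
s_2 = InvRound(s_1, k_5) = 0x6810
s_3 = InvRound(s_2, k_4) = 0xE968
s_4 = InvRound(s_3, k_3) = 0xC8E9
s_5 = InvRound(s_4, k_2) = 0x38C8
s_6 = InvRound(s_5, k_1) = 0xBE38
s_7 = InvRound(s_6, k_0) = 0x38BE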